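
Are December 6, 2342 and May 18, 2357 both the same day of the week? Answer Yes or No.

No

From Dec 6, 2342 to May 18, 2357 is 5277 days.
5277 mod 7 = 6, so they are different weekdays.
(Dec 6, 2342 is a Sunday; May 18, 2357 is a Saturday.)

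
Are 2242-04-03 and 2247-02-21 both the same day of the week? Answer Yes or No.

From Apr 3, 2242 to Feb 21, 2247 is 1785 days.
1785 mod 7 = 0, so they are the same weekday.
(Apr 3, 2242 is a Sunday; Feb 21, 2247 is a Sunday.)

Yes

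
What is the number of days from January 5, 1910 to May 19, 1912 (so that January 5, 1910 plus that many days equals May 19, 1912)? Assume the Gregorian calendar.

865

Jan 5, 1910 → Jan 5, 1911: 365 days.
Jan 5, 1911 → Jan 5, 1912: 365 days.
Jan 5, 1912 → Feb 5, 1912: 31 days (January has 31).
Feb 5, 1912 → Mar 5, 1912: 29 days (February has 29).
Mar 5, 1912 → Apr 5, 1912: 31 days (March has 31).
Apr 5, 1912 → May 5, 1912: 30 days (April has 30).
May 5, 1912 → May 19, 1912: 14 days.
Total: 865 days.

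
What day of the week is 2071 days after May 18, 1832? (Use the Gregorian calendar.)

First find the weekday of May 18, 1832. Doomsday rule: the anchor day for the 1800s is Friday. For year 32: 32÷12 = 2 r 8, and 8÷4 = 2, so 2+8+2 = 12.
Friday + 12 ≡ Wednesday — that's 1832's doomsday.
In May the doomsday date is May 9.
May 18 is 9 days after May 9; 9 mod 7 = 2, so Wednesday + 2 = Friday.
2071 mod 7 = 6, so 2071 days after a Friday is Friday + 6 = Thursday.

Thursday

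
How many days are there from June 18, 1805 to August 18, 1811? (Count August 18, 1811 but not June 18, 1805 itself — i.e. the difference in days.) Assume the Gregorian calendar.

2252

Jun 18, 1805 → Jun 18, 1806: 365 days.
Jun 18, 1806 → Jun 18, 1807: 365 days.
Jun 18, 1807 → Jun 18, 1808: 366 days (Feb 29, 1808 is in that span).
Jun 18, 1808 → Jun 18, 1809: 365 days.
Jun 18, 1809 → Jun 18, 1810: 365 days.
Jun 18, 1810 → Jun 18, 1811: 365 days.
Jun 18, 1811 → Jul 18, 1811: 30 days (June has 30).
Jul 18, 1811 → Aug 18, 1811: 31 days.
Total: 2252 days.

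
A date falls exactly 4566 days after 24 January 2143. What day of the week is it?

Jan 24, 2143 is a Thursday.
4566 mod 7 = 2, so 4566 days after a Thursday is Thursday + 2 = Saturday.

Saturday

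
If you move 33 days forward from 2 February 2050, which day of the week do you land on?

First find the weekday of Feb 2, 2050. Doomsday rule: the anchor day for the 2000s is Tuesday. For year 50: 50÷12 = 4 r 2, and 2÷4 = 0, so 4+2+0 = 6.
Tuesday + 6 ≡ Monday — that's 2050's doomsday.
In February the doomsday date is Feb 28 (2050 is not a leap year).
Feb 2 is 26 days before Feb 28; 26 mod 7 = 5, so Monday − 5 = Wednesday.
33 mod 7 = 5, so 33 days after a Wednesday is Wednesday + 5 = Monday.

Monday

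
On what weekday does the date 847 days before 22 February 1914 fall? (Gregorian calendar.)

Sunday

First find the weekday of Feb 22, 1914. Doomsday rule: the anchor day for the 1900s is Wednesday. For year 14: 14÷12 = 1 r 2, and 2÷4 = 0, so 1+2+0 = 3.
Wednesday + 3 ≡ Saturday — that's 1914's doomsday.
In February the doomsday date is Feb 28 (1914 is not a leap year).
Feb 22 is 6 days before Feb 28; 6 mod 7 = 6, so Saturday − 6 = Sunday.
847 mod 7 = 0, so 847 days before a Sunday is Sunday − 0 = Sunday.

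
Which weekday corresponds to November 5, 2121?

Wednesday

Doomsday rule: the anchor day for the 2100s is Sunday. For year 21: 21÷12 = 1 r 9, and 9÷4 = 2, so 1+9+2 = 12.
Sunday + 12 ≡ Friday — that's 2121's doomsday.
In November the doomsday date is Nov 7.
Nov 5 is 2 days before Nov 7; 2 mod 7 = 2, so Friday − 2 = Wednesday.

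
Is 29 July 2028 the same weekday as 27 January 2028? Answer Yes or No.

No

From Jan 27, 2028 to Jul 29, 2028 is 184 days.
184 mod 7 = 2, so they are different weekdays.
(Jan 27, 2028 is a Thursday; Jul 29, 2028 is a Saturday.)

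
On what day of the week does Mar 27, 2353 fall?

Friday

Doomsday rule: the anchor day for the 2300s is Wednesday. For year 53: 53÷12 = 4 r 5, and 5÷4 = 1, so 4+5+1 = 10.
Wednesday + 10 ≡ Saturday — that's 2353's doomsday.
In March the doomsday date is Mar 14.
Mar 27 is 13 days after Mar 14; 13 mod 7 = 6, so Saturday + 6 = Friday.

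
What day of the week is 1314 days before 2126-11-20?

Nov 20, 2126 is a Wednesday.
1314 mod 7 = 5, so 1314 days before a Wednesday is Wednesday − 5 = Friday.

Friday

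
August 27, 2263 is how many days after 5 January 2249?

5347

Jan 5, 2249 → Jan 5, 2250: 365 days.
Jan 5, 2250 → Jan 5, 2251: 365 days.
Jan 5, 2251 → Jan 5, 2252: 365 days.
Jan 5, 2252 → Jan 5, 2253: 366 days (Feb 29, 2252 is in that span).
Jan 5, 2253 → Jan 5, 2254: 365 days.
Jan 5, 2254 → Jan 5, 2255: 365 days.
Jan 5, 2255 → Jan 5, 2256: 365 days.
Jan 5, 2256 → Jan 5, 2257: 366 days (Feb 29, 2256 is in that span).
Jan 5, 2257 → Jan 5, 2258: 365 days.
Jan 5, 2258 → Jan 5, 2259: 365 days.
Jan 5, 2259 → Jan 5, 2260: 365 days.
Jan 5, 2260 → Jan 5, 2261: 366 days (Feb 29, 2260 is in that span).
Jan 5, 2261 → Jan 5, 2262: 365 days.
Jan 5, 2262 → Jan 5, 2263: 365 days.
Jan 5, 2263 → Feb 5, 2263: 31 days (January has 31).
Feb 5, 2263 → Mar 5, 2263: 28 days (February has 28).
Mar 5, 2263 → Apr 5, 2263: 31 days (March has 31).
Apr 5, 2263 → May 5, 2263: 30 days (April has 30).
May 5, 2263 → Jun 5, 2263: 31 days (May has 31).
Jun 5, 2263 → Jul 5, 2263: 30 days (June has 30).
Jul 5, 2263 → Aug 5, 2263: 31 days (July has 31).
Aug 5, 2263 → Aug 27, 2263: 22 days.
Total: 5347 days.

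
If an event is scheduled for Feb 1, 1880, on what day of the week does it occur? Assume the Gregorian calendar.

Sunday

Doomsday rule: the anchor day for the 1800s is Friday. For year 80: 80÷12 = 6 r 8, and 8÷4 = 2, so 6+8+2 = 16.
Friday + 16 ≡ Sunday — that's 1880's doomsday.
In February the doomsday date is Feb 29 (1880 is a leap year (divisible by 4)).
Feb 1 is 28 days before Feb 29; 28 mod 7 = 0, so Sunday − 0 = Sunday.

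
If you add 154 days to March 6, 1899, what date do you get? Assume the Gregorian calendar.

August 7, 1899

Mar has 31 days: +26 → Apr 1, 1899 (128 left).
Apr has 30 days: +30 → May 1, 1899 (98 left).
May has 31 days: +31 → Jun 1, 1899 (67 left).
Jun has 30 days: +30 → Jul 1, 1899 (37 left).
Jul has 31 days: +31 → Aug 1, 1899 (6 left).
+6 → Aug 7, 1899.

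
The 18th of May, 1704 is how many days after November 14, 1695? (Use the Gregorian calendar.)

Nov 14, 1695 → Nov 14, 1696: 366 days (Feb 29, 1696 is in that span).
Nov 14, 1696 → Nov 14, 1697: 365 days.
Nov 14, 1697 → Nov 14, 1698: 365 days.
Nov 14, 1698 → Nov 14, 1699: 365 days.
Nov 14, 1699 → Nov 14, 1700: 365 days.
Nov 14, 1700 → Nov 14, 1701: 365 days.
Nov 14, 1701 → Nov 14, 1702: 365 days.
Nov 14, 1702 → Nov 14, 1703: 365 days.
Nov 14, 1703 → Dec 14, 1703: 30 days (November has 30).
Dec 14, 1703 → Jan 14, 1704: 31 days (December has 31).
Jan 14, 1704 → Feb 14, 1704: 31 days (January has 31).
Feb 14, 1704 → Mar 14, 1704: 29 days (February has 29).
Mar 14, 1704 → Apr 14, 1704: 31 days (March has 31).
Apr 14, 1704 → May 14, 1704: 30 days (April has 30).
May 14, 1704 → May 18, 1704: 4 days.
Total: 3107 days.

3107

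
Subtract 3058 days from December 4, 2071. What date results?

July 21, 2063

−365 (one year) → Dec 4, 2070 (2693 left).
−365 (one year) → Dec 4, 2069 (2328 left).
−365 (one year) → Dec 4, 2068 (1963 left).
−366 (one year; includes Feb 29, 2068) → Dec 4, 2067 (1597 left).
−365 (one year) → Dec 4, 2066 (1232 left).
−365 (one year) → Dec 4, 2065 (867 left).
−365 (one year) → Dec 4, 2064 (502 left).
−366 (one year; includes Feb 29, 2064) → Dec 4, 2063 (136 left).
−4 → Nov 30, 2063 (end of Nov, 30 days; 132 left).
−30 → Oct 31, 2063 (end of Oct, 31 days; 102 left).
−31 → Sep 30, 2063 (end of Sep, 30 days; 71 left).
−30 → Aug 31, 2063 (end of Aug, 31 days; 41 left).
−31 → Jul 31, 2063 (end of Jul, 31 days; 10 left).
−10 → Jul 21, 2063.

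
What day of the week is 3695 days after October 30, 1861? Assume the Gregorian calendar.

Tuesday

First find the weekday of Oct 30, 1861. Doomsday rule: the anchor day for the 1800s is Friday. For year 61: 61÷12 = 5 r 1, and 1÷4 = 0, so 5+1+0 = 6.
Friday + 6 ≡ Thursday — that's 1861's doomsday.
In October the doomsday date is Oct 10.
Oct 30 is 20 days after Oct 10; 20 mod 7 = 6, so Thursday + 6 = Wednesday.
3695 mod 7 = 6, so 3695 days after a Wednesday is Wednesday + 6 = Tuesday.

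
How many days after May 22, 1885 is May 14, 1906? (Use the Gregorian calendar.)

7661

May 22, 1885 → May 22, 1886: 365 days.
May 22, 1886 → May 22, 1887: 365 days.
May 22, 1887 → May 22, 1888: 366 days (Feb 29, 1888 is in that span).
May 22, 1888 → May 22, 1889: 365 days.
May 22, 1889 → May 22, 1890: 365 days.
May 22, 1890 → May 22, 1891: 365 days.
May 22, 1891 → May 22, 1892: 366 days (Feb 29, 1892 is in that span).
May 22, 1892 → May 22, 1893: 365 days.
May 22, 1893 → May 22, 1894: 365 days.
May 22, 1894 → May 22, 1895: 365 days.
May 22, 1895 → May 22, 1896: 366 days (Feb 29, 1896 is in that span).
May 22, 1896 → May 22, 1897: 365 days.
May 22, 1897 → May 22, 1898: 365 days.
May 22, 1898 → May 22, 1899: 365 days.
May 22, 1899 → May 22, 1900: 365 days.
May 22, 1900 → May 22, 1901: 365 days.
May 22, 1901 → May 22, 1902: 365 days.
May 22, 1902 → May 22, 1903: 365 days.
May 22, 1903 → May 22, 1904: 366 days (Feb 29, 1904 is in that span).
May 22, 1904 → May 22, 1905: 365 days.
May 22, 1905 → Jun 22, 1905: 31 days (May has 31).
Jun 22, 1905 → Jul 22, 1905: 30 days (June has 30).
Jul 22, 1905 → Aug 22, 1905: 31 days (July has 31).
Aug 22, 1905 → Sep 22, 1905: 31 days (August has 31).
Sep 22, 1905 → Oct 22, 1905: 30 days (September has 30).
Oct 22, 1905 → Nov 22, 1905: 31 days (October has 31).
Nov 22, 1905 → Dec 22, 1905: 30 days (November has 30).
Dec 22, 1905 → Jan 22, 1906: 31 days (December has 31).
Jan 22, 1906 → Feb 22, 1906: 31 days (January has 31).
Feb 22, 1906 → Mar 22, 1906: 28 days (February has 28).
Mar 22, 1906 → Apr 22, 1906: 31 days (March has 31).
Apr 22, 1906 → May 14, 1906: 22 days.
Total: 7661 days.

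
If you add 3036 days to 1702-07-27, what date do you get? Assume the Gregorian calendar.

+365 (one year) → Jul 27, 1703 (2671 left).
+366 (one year; includes Feb 29, 1704) → Jul 27, 1704 (2305 left).
+365 (one year) → Jul 27, 1705 (1940 left).
+365 (one year) → Jul 27, 1706 (1575 left).
+365 (one year) → Jul 27, 1707 (1210 left).
+366 (one year; includes Feb 29, 1708) → Jul 27, 1708 (844 left).
+365 (one year) → Jul 27, 1709 (479 left).
+365 (one year) → Jul 27, 1710 (114 left).
Jul has 31 days: +5 → Aug 1, 1710 (109 left).
Aug has 31 days: +31 → Sep 1, 1710 (78 left).
Sep has 30 days: +30 → Oct 1, 1710 (48 left).
Oct has 31 days: +31 → Nov 1, 1710 (17 left).
+17 → Nov 18, 1710.

November 18, 1710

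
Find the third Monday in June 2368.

June 1, 2368 is a Saturday.
The first Monday is therefore June 3 (2 days later).
The third Monday is 3 + 2×7 = June 17.

June 17, 2368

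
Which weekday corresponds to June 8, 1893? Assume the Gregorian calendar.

Thursday

Doomsday rule: the anchor day for the 1800s is Friday. For year 93: 93÷12 = 7 r 9, and 9÷4 = 2, so 7+9+2 = 18.
Friday + 18 ≡ Tuesday — that's 1893's doomsday.
In June the doomsday date is Jun 6.
Jun 8 is 2 days after Jun 6; 2 mod 7 = 2, so Tuesday + 2 = Thursday.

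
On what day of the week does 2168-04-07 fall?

Thursday

Doomsday rule: the anchor day for the 2100s is Sunday. For year 68: 68÷12 = 5 r 8, and 8÷4 = 2, so 5+8+2 = 15.
Sunday + 15 ≡ Monday — that's 2168's doomsday.
In April the doomsday date is Apr 4.
Apr 7 is 3 days after Apr 4; 3 mod 7 = 3, so Monday + 3 = Thursday.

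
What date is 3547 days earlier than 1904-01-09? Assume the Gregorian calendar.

April 23, 1894

−365 (one year) → Jan 9, 1903 (3182 left).
−365 (one year) → Jan 9, 1902 (2817 left).
−365 (one year) → Jan 9, 1901 (2452 left).
−365 (one year) → Jan 9, 1900 (2087 left).
−365 (one year) → Jan 9, 1899 (1722 left).
−365 (one year) → Jan 9, 1898 (1357 left).
−365 (one year) → Jan 9, 1897 (992 left).
−366 (one year; includes Feb 29, 1896) → Jan 9, 1896 (626 left).
−365 (one year) → Jan 9, 1895 (261 left).
−9 → Dec 31, 1894 (end of Dec, 31 days; 252 left).
−31 → Nov 30, 1894 (end of Nov, 30 days; 221 left).
−30 → Oct 31, 1894 (end of Oct, 31 days; 191 left).
−31 → Sep 30, 1894 (end of Sep, 30 days; 160 left).
−30 → Aug 31, 1894 (end of Aug, 31 days; 130 left).
−31 → Jul 31, 1894 (end of Jul, 31 days; 99 left).
−31 → Jun 30, 1894 (end of Jun, 30 days; 68 left).
−30 → May 31, 1894 (end of May, 31 days; 38 left).
−31 → Apr 30, 1894 (end of Apr, 30 days; 7 left).
−7 → Apr 23, 1894.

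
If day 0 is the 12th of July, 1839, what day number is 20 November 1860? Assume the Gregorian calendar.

7802

Jul 12, 1839 → Jul 12, 1840: 366 days (Feb 29, 1840 is in that span).
Jul 12, 1840 → Jul 12, 1841: 365 days.
Jul 12, 1841 → Jul 12, 1842: 365 days.
Jul 12, 1842 → Jul 12, 1843: 365 days.
Jul 12, 1843 → Jul 12, 1844: 366 days (Feb 29, 1844 is in that span).
Jul 12, 1844 → Jul 12, 1845: 365 days.
Jul 12, 1845 → Jul 12, 1846: 365 days.
Jul 12, 1846 → Jul 12, 1847: 365 days.
Jul 12, 1847 → Jul 12, 1848: 366 days (Feb 29, 1848 is in that span).
Jul 12, 1848 → Jul 12, 1849: 365 days.
Jul 12, 1849 → Jul 12, 1850: 365 days.
Jul 12, 1850 → Jul 12, 1851: 365 days.
Jul 12, 1851 → Jul 12, 1852: 366 days (Feb 29, 1852 is in that span).
Jul 12, 1852 → Jul 12, 1853: 365 days.
Jul 12, 1853 → Jul 12, 1854: 365 days.
Jul 12, 1854 → Jul 12, 1855: 365 days.
Jul 12, 1855 → Jul 12, 1856: 366 days (Feb 29, 1856 is in that span).
Jul 12, 1856 → Jul 12, 1857: 365 days.
Jul 12, 1857 → Jul 12, 1858: 365 days.
Jul 12, 1858 → Jul 12, 1859: 365 days.
Jul 12, 1859 → Jul 12, 1860: 366 days (Feb 29, 1860 is in that span).
Jul 12, 1860 → Aug 12, 1860: 31 days (July has 31).
Aug 12, 1860 → Sep 12, 1860: 31 days (August has 31).
Sep 12, 1860 → Oct 12, 1860: 30 days (September has 30).
Oct 12, 1860 → Nov 12, 1860: 31 days (October has 31).
Nov 12, 1860 → Nov 20, 1860: 8 days.
Total: 7802 days.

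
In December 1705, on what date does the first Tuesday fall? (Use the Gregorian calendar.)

December 1, 1705 is a Tuesday.
The first Tuesday is therefore December 1 (same day).

December 1, 1705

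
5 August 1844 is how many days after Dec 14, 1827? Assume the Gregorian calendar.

Dec 14, 1827 → Dec 14, 1828: 366 days (Feb 29, 1828 is in that span).
Dec 14, 1828 → Dec 14, 1829: 365 days.
Dec 14, 1829 → Dec 14, 1830: 365 days.
Dec 14, 1830 → Dec 14, 1831: 365 days.
Dec 14, 1831 → Dec 14, 1832: 366 days (Feb 29, 1832 is in that span).
Dec 14, 1832 → Dec 14, 1833: 365 days.
Dec 14, 1833 → Dec 14, 1834: 365 days.
Dec 14, 1834 → Dec 14, 1835: 365 days.
Dec 14, 1835 → Dec 14, 1836: 366 days (Feb 29, 1836 is in that span).
Dec 14, 1836 → Dec 14, 1837: 365 days.
Dec 14, 1837 → Dec 14, 1838: 365 days.
Dec 14, 1838 → Dec 14, 1839: 365 days.
Dec 14, 1839 → Dec 14, 1840: 366 days (Feb 29, 1840 is in that span).
Dec 14, 1840 → Dec 14, 1841: 365 days.
Dec 14, 1841 → Dec 14, 1842: 365 days.
Dec 14, 1842 → Dec 14, 1843: 365 days.
Dec 14, 1843 → Jan 14, 1844: 31 days (December has 31).
Jan 14, 1844 → Feb 14, 1844: 31 days (January has 31).
Feb 14, 1844 → Mar 14, 1844: 29 days (February has 29).
Mar 14, 1844 → Apr 14, 1844: 31 days (March has 31).
Apr 14, 1844 → May 14, 1844: 30 days (April has 30).
May 14, 1844 → Jun 14, 1844: 31 days (May has 31).
Jun 14, 1844 → Jul 14, 1844: 30 days (June has 30).
Jul 14, 1844 → Aug 5, 1844: 22 days.
Total: 6079 days.

6079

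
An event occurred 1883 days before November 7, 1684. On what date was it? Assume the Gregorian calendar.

−366 (one year; includes Feb 29, 1684) → Nov 7, 1683 (1517 left).
−365 (one year) → Nov 7, 1682 (1152 left).
−365 (one year) → Nov 7, 1681 (787 left).
−365 (one year) → Nov 7, 1680 (422 left).
−366 (one year; includes Feb 29, 1680) → Nov 7, 1679 (56 left).
−7 → Oct 31, 1679 (end of Oct, 31 days; 49 left).
−31 → Sep 30, 1679 (end of Sep, 30 days; 18 left).
−18 → Sep 12, 1679.

September 12, 1679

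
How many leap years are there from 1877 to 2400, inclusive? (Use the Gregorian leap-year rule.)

127

Multiples of 4 in [1877,2400]: 131.
Of those, multiples of 100: 6 (not leap unless ÷400).
Multiples of 400: 2.
Leap years = 131 − 6 + 2 = 127.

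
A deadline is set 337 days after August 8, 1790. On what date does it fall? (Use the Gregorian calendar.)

Aug has 31 days: +24 → Sep 1, 1790 (313 left).
Sep has 30 days: +30 → Oct 1, 1790 (283 left).
Oct has 31 days: +31 → Nov 1, 1790 (252 left).
Nov has 30 days: +30 → Dec 1, 1790 (222 left).
Dec has 31 days: +31 → Jan 1, 1791 (191 left).
Jan has 31 days: +31 → Feb 1, 1791 (160 left).
Feb has 28 days: +28 → Mar 1, 1791 (132 left).
Mar has 31 days: +31 → Apr 1, 1791 (101 left).
Apr has 30 days: +30 → May 1, 1791 (71 left).
May has 31 days: +31 → Jun 1, 1791 (40 left).
Jun has 30 days: +30 → Jul 1, 1791 (10 left).
+10 → Jul 11, 1791.

July 11, 1791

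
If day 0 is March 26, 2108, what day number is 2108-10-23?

Mar 26, 2108 → Apr 26, 2108: 31 days (March has 31).
Apr 26, 2108 → May 26, 2108: 30 days (April has 30).
May 26, 2108 → Jun 26, 2108: 31 days (May has 31).
Jun 26, 2108 → Jul 26, 2108: 30 days (June has 30).
Jul 26, 2108 → Aug 26, 2108: 31 days (July has 31).
Aug 26, 2108 → Sep 26, 2108: 31 days (August has 31).
Sep 26, 2108 → Oct 23, 2108: 27 days.
Total: 211 days.

211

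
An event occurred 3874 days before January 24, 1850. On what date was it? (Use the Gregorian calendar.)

−365 (one year) → Jan 24, 1849 (3509 left).
−366 (one year; includes Feb 29, 1848) → Jan 24, 1848 (3143 left).
−365 (one year) → Jan 24, 1847 (2778 left).
−365 (one year) → Jan 24, 1846 (2413 left).
−365 (one year) → Jan 24, 1845 (2048 left).
−366 (one year; includes Feb 29, 1844) → Jan 24, 1844 (1682 left).
−365 (one year) → Jan 24, 1843 (1317 left).
−365 (one year) → Jan 24, 1842 (952 left).
−365 (one year) → Jan 24, 1841 (587 left).
−366 (one year; includes Feb 29, 1840) → Jan 24, 1840 (221 left).
−24 → Dec 31, 1839 (end of Dec, 31 days; 197 left).
−31 → Nov 30, 1839 (end of Nov, 30 days; 166 left).
−30 → Oct 31, 1839 (end of Oct, 31 days; 136 left).
−31 → Sep 30, 1839 (end of Sep, 30 days; 105 left).
−30 → Aug 31, 1839 (end of Aug, 31 days; 75 left).
−31 → Jul 31, 1839 (end of Jul, 31 days; 44 left).
−31 → Jun 30, 1839 (end of Jun, 30 days; 13 left).
−13 → Jun 17, 1839.

June 17, 1839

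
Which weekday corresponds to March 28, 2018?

Doomsday rule: the anchor day for the 2000s is Tuesday. For year 18: 18÷12 = 1 r 6, and 6÷4 = 1, so 1+6+1 = 8.
Tuesday + 8 ≡ Wednesday — that's 2018's doomsday.
In March the doomsday date is Mar 14.
Mar 28 is 14 days after Mar 14; 14 mod 7 = 0, so Wednesday + 0 = Wednesday.

Wednesday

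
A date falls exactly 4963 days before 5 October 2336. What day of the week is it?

Monday

Oct 5, 2336 is a Monday.
4963 mod 7 = 0, so 4963 days before a Monday is Monday − 0 = Monday.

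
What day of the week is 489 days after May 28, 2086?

Monday

May 28, 2086 is a Tuesday.
489 mod 7 = 6, so 489 days after a Tuesday is Tuesday + 6 = Monday.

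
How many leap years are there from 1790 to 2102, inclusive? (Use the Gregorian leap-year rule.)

Multiples of 4 in [1790,2102]: 78.
Of those, multiples of 100: 4 (not leap unless ÷400).
Multiples of 400: 1.
Leap years = 78 − 4 + 1 = 75.

75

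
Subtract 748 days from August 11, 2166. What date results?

July 24, 2164

−365 (one year) → Aug 11, 2165 (383 left).
−11 → Jul 31, 2165 (end of Jul, 31 days; 372 left).
−31 → Jun 30, 2165 (end of Jun, 30 days; 341 left).
−30 → May 31, 2165 (end of May, 31 days; 311 left).
−31 → Apr 30, 2165 (end of Apr, 30 days; 280 left).
−30 → Mar 31, 2165 (end of Mar, 31 days; 250 left).
−31 → Feb 28, 2165 (end of Feb, 28 days; 219 left).
−28 → Jan 31, 2165 (end of Jan, 31 days; 191 left).
−31 → Dec 31, 2164 (end of Dec, 31 days; 160 left).
−31 → Nov 30, 2164 (end of Nov, 30 days; 129 left).
−30 → Oct 31, 2164 (end of Oct, 31 days; 99 left).
−31 → Sep 30, 2164 (end of Sep, 30 days; 68 left).
−30 → Aug 31, 2164 (end of Aug, 31 days; 38 left).
−31 → Jul 31, 2164 (end of Jul, 31 days; 7 left).
−7 → Jul 24, 2164.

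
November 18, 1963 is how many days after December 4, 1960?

Dec 4, 1960 → Dec 4, 1961: 365 days.
Dec 4, 1961 → Dec 4, 1962: 365 days.
Dec 4, 1962 → Jan 4, 1963: 31 days (December has 31).
Jan 4, 1963 → Feb 4, 1963: 31 days (January has 31).
Feb 4, 1963 → Mar 4, 1963: 28 days (February has 28).
Mar 4, 1963 → Apr 4, 1963: 31 days (March has 31).
Apr 4, 1963 → May 4, 1963: 30 days (April has 30).
May 4, 1963 → Jun 4, 1963: 31 days (May has 31).
Jun 4, 1963 → Jul 4, 1963: 30 days (June has 30).
Jul 4, 1963 → Aug 4, 1963: 31 days (July has 31).
Aug 4, 1963 → Sep 4, 1963: 31 days (August has 31).
Sep 4, 1963 → Oct 4, 1963: 30 days (September has 30).
Oct 4, 1963 → Nov 4, 1963: 31 days (October has 31).
Nov 4, 1963 → Nov 18, 1963: 14 days.
Total: 1079 days.

1079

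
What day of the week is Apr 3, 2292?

Sunday

Doomsday rule: the anchor day for the 2200s is Friday. For year 92: 92÷12 = 7 r 8, and 8÷4 = 2, so 7+8+2 = 17.
Friday + 17 ≡ Monday — that's 2292's doomsday.
In April the doomsday date is Apr 4.
Apr 3 is 1 day before Apr 4; 1 mod 7 = 1, so Monday − 1 = Sunday.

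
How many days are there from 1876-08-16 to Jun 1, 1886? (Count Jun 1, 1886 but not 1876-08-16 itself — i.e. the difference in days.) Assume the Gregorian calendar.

3576

Aug 16, 1876 → Aug 16, 1877: 365 days.
Aug 16, 1877 → Aug 16, 1878: 365 days.
Aug 16, 1878 → Aug 16, 1879: 365 days.
Aug 16, 1879 → Aug 16, 1880: 366 days (Feb 29, 1880 is in that span).
Aug 16, 1880 → Aug 16, 1881: 365 days.
Aug 16, 1881 → Aug 16, 1882: 365 days.
Aug 16, 1882 → Aug 16, 1883: 365 days.
Aug 16, 1883 → Aug 16, 1884: 366 days (Feb 29, 1884 is in that span).
Aug 16, 1884 → Aug 16, 1885: 365 days.
Aug 16, 1885 → Sep 16, 1885: 31 days (August has 31).
Sep 16, 1885 → Oct 16, 1885: 30 days (September has 30).
Oct 16, 1885 → Nov 16, 1885: 31 days (October has 31).
Nov 16, 1885 → Dec 16, 1885: 30 days (November has 30).
Dec 16, 1885 → Jan 16, 1886: 31 days (December has 31).
Jan 16, 1886 → Feb 16, 1886: 31 days (January has 31).
Feb 16, 1886 → Mar 16, 1886: 28 days (February has 28).
Mar 16, 1886 → Apr 16, 1886: 31 days (March has 31).
Apr 16, 1886 → May 16, 1886: 30 days (April has 30).
May 16, 1886 → Jun 1, 1886: 16 days.
Total: 3576 days.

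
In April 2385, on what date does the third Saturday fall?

April 20, 2385

April 1, 2385 is a Monday.
The first Saturday is therefore April 6 (5 days later).
The third Saturday is 6 + 2×7 = April 20.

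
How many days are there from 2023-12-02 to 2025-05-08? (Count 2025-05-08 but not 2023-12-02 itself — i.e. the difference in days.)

Dec 2, 2023 → Dec 2, 2024: 366 days (Feb 29, 2024 is in that span).
Dec 2, 2024 → Jan 2, 2025: 31 days (December has 31).
Jan 2, 2025 → Feb 2, 2025: 31 days (January has 31).
Feb 2, 2025 → Mar 2, 2025: 28 days (February has 28).
Mar 2, 2025 → Apr 2, 2025: 31 days (March has 31).
Apr 2, 2025 → May 2, 2025: 30 days (April has 30).
May 2, 2025 → May 8, 2025: 6 days.
Total: 523 days.

523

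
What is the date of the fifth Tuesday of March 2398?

March 31, 2398

March 1, 2398 is a Sunday.
The first Tuesday is therefore March 3 (2 days later).
The fifth Tuesday is 3 + 4×7 = March 31.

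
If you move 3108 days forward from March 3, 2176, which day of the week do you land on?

Sunday

Mar 3, 2176 is a Sunday.
3108 mod 7 = 0, so 3108 days after a Sunday is Sunday + 0 = Sunday.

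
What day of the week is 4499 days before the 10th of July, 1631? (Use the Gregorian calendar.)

Jul 10, 1631 is a Thursday.
4499 mod 7 = 5, so 4499 days before a Thursday is Thursday − 5 = Saturday.

Saturday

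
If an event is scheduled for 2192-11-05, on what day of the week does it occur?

Doomsday rule: the anchor day for the 2100s is Sunday. For year 92: 92÷12 = 7 r 8, and 8÷4 = 2, so 7+8+2 = 17.
Sunday + 17 ≡ Wednesday — that's 2192's doomsday.
In November the doomsday date is Nov 7.
Nov 5 is 2 days before Nov 7; 2 mod 7 = 2, so Wednesday − 2 = Monday.

Monday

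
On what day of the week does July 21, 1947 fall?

Monday

January 1, 1947 is a Wednesday.
Jan 1, 1947 → Feb 1, 1947: 31 days (January has 31).
Feb 1, 1947 → Mar 1, 1947: 28 days (February has 28).
Mar 1, 1947 → Apr 1, 1947: 31 days (March has 31).
Apr 1, 1947 → May 1, 1947: 30 days (April has 30).
May 1, 1947 → Jun 1, 1947: 31 days (May has 31).
Jun 1, 1947 → Jul 1, 1947: 30 days (June has 30).
Jul 1, 1947 → Jul 21, 1947: 20 days.
Total: 201 days.
201 mod 7 = 5, so Wednesday + 5 = Monday.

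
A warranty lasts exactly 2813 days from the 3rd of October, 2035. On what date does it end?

June 16, 2043

+366 (one year; includes Feb 29, 2036) → Oct 3, 2036 (2447 left).
+365 (one year) → Oct 3, 2037 (2082 left).
+365 (one year) → Oct 3, 2038 (1717 left).
+365 (one year) → Oct 3, 2039 (1352 left).
+366 (one year; includes Feb 29, 2040) → Oct 3, 2040 (986 left).
+365 (one year) → Oct 3, 2041 (621 left).
+365 (one year) → Oct 3, 2042 (256 left).
Oct has 31 days: +29 → Nov 1, 2042 (227 left).
Nov has 30 days: +30 → Dec 1, 2042 (197 left).
Dec has 31 days: +31 → Jan 1, 2043 (166 left).
Jan has 31 days: +31 → Feb 1, 2043 (135 left).
Feb has 28 days: +28 → Mar 1, 2043 (107 left).
Mar has 31 days: +31 → Apr 1, 2043 (76 left).
Apr has 30 days: +30 → May 1, 2043 (46 left).
May has 31 days: +31 → Jun 1, 2043 (15 left).
+15 → Jun 16, 2043.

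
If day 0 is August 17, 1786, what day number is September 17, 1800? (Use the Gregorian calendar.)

5144

Aug 17, 1786 → Aug 17, 1787: 365 days.
Aug 17, 1787 → Aug 17, 1788: 366 days (Feb 29, 1788 is in that span).
Aug 17, 1788 → Aug 17, 1789: 365 days.
Aug 17, 1789 → Aug 17, 1790: 365 days.
Aug 17, 1790 → Aug 17, 1791: 365 days.
Aug 17, 1791 → Aug 17, 1792: 366 days (Feb 29, 1792 is in that span).
Aug 17, 1792 → Aug 17, 1793: 365 days.
Aug 17, 1793 → Aug 17, 1794: 365 days.
Aug 17, 1794 → Aug 17, 1795: 365 days.
Aug 17, 1795 → Aug 17, 1796: 366 days (Feb 29, 1796 is in that span).
Aug 17, 1796 → Aug 17, 1797: 365 days.
Aug 17, 1797 → Aug 17, 1798: 365 days.
Aug 17, 1798 → Aug 17, 1799: 365 days.
Aug 17, 1799 → Sep 17, 1799: 31 days (August has 31).
Sep 17, 1799 → Oct 17, 1799: 30 days (September has 30).
Oct 17, 1799 → Nov 17, 1799: 31 days (October has 31).
Nov 17, 1799 → Dec 17, 1799: 30 days (November has 30).
Dec 17, 1799 → Jan 17, 1800: 31 days (December has 31).
Jan 17, 1800 → Feb 17, 1800: 31 days (January has 31).
Feb 17, 1800 → Mar 17, 1800: 28 days (February has 28).
Mar 17, 1800 → Apr 17, 1800: 31 days (March has 31).
Apr 17, 1800 → May 17, 1800: 30 days (April has 30).
May 17, 1800 → Jun 17, 1800: 31 days (May has 31).
Jun 17, 1800 → Jul 17, 1800: 30 days (June has 30).
Jul 17, 1800 → Aug 17, 1800: 31 days (July has 31).
Aug 17, 1800 → Sep 17, 1800: 31 days.
Total: 5144 days.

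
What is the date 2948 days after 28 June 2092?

+365 (one year) → Jun 28, 2093 (2583 left).
+365 (one year) → Jun 28, 2094 (2218 left).
+365 (one year) → Jun 28, 2095 (1853 left).
+366 (one year; includes Feb 29, 2096) → Jun 28, 2096 (1487 left).
+365 (one year) → Jun 28, 2097 (1122 left).
+365 (one year) → Jun 28, 2098 (757 left).
+365 (one year) → Jun 28, 2099 (392 left).
Jun has 30 days: +3 → Jul 1, 2099 (389 left).
Jul has 31 days: +31 → Aug 1, 2099 (358 left).
Aug has 31 days: +31 → Sep 1, 2099 (327 left).
Sep has 30 days: +30 → Oct 1, 2099 (297 left).
Oct has 31 days: +31 → Nov 1, 2099 (266 left).
Nov has 30 days: +30 → Dec 1, 2099 (236 left).
Dec has 31 days: +31 → Jan 1, 2100 (205 left).
Jan has 31 days: +31 → Feb 1, 2100 (174 left).
Feb has 28 days: +28 → Mar 1, 2100 (146 left).
Mar has 31 days: +31 → Apr 1, 2100 (115 left).
Apr has 30 days: +30 → May 1, 2100 (85 left).
May has 31 days: +31 → Jun 1, 2100 (54 left).
Jun has 30 days: +30 → Jul 1, 2100 (24 left).
+24 → Jul 25, 2100.

July 25, 2100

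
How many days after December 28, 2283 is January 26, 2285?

Dec 28, 2283 → Jan 28, 2284: 31 days (December has 31).
Jan 28, 2284 → Feb 28, 2284: 31 days (January has 31).
Feb 28, 2284 → Mar 28, 2284: 29 days (February has 29).
Mar 28, 2284 → Apr 28, 2284: 31 days (March has 31).
Apr 28, 2284 → May 28, 2284: 30 days (April has 30).
May 28, 2284 → Jun 28, 2284: 31 days (May has 31).
Jun 28, 2284 → Jul 28, 2284: 30 days (June has 30).
Jul 28, 2284 → Aug 28, 2284: 31 days (July has 31).
Aug 28, 2284 → Sep 28, 2284: 31 days (August has 31).
Sep 28, 2284 → Oct 28, 2284: 30 days (September has 30).
Oct 28, 2284 → Nov 28, 2284: 31 days (October has 31).
Nov 28, 2284 → Dec 28, 2284: 30 days (November has 30).
Dec 28, 2284 → Jan 26, 2285: 29 days.
Total: 395 days.

395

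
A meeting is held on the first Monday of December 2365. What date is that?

December 1, 2365 is a Wednesday.
The first Monday is therefore December 6 (5 days later).

December 6, 2365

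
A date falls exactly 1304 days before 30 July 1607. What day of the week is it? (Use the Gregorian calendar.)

Saturday

First find the weekday of Jul 30, 1607. Doomsday rule: the anchor day for the 1600s is Tuesday. For year 07: 7÷12 = 0 r 7, and 7÷4 = 1, so 0+7+1 = 8.
Tuesday + 8 ≡ Wednesday — that's 1607's doomsday.
In July the doomsday date is Jul 11.
Jul 30 is 19 days after Jul 11; 19 mod 7 = 5, so Wednesday + 5 = Monday.
1304 mod 7 = 2, so 1304 days before a Monday is Monday − 2 = Saturday.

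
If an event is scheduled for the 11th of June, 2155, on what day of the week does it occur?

Wednesday

Doomsday rule: the anchor day for the 2100s is Sunday. For year 55: 55÷12 = 4 r 7, and 7÷4 = 1, so 4+7+1 = 12.
Sunday + 12 ≡ Friday — that's 2155's doomsday.
In June the doomsday date is Jun 6.
Jun 11 is 5 days after Jun 6; 5 mod 7 = 5, so Friday + 5 = Wednesday.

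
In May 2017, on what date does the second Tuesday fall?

May 1, 2017 is a Monday.
The first Tuesday is therefore May 2 (1 days later).
The second Tuesday is 2 + 1×7 = May 9.

May 9, 2017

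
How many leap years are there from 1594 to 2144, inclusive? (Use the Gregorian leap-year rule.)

134

Multiples of 4 in [1594,2144]: 138.
Of those, multiples of 100: 6 (not leap unless ÷400).
Multiples of 400: 2.
Leap years = 138 − 6 + 2 = 134.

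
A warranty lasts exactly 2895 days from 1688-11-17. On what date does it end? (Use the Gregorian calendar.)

+365 (one year) → Nov 17, 1689 (2530 left).
+365 (one year) → Nov 17, 1690 (2165 left).
+365 (one year) → Nov 17, 1691 (1800 left).
+366 (one year; includes Feb 29, 1692) → Nov 17, 1692 (1434 left).
+365 (one year) → Nov 17, 1693 (1069 left).
+365 (one year) → Nov 17, 1694 (704 left).
+365 (one year) → Nov 17, 1695 (339 left).
Nov has 30 days: +14 → Dec 1, 1695 (325 left).
Dec has 31 days: +31 → Jan 1, 1696 (294 left).
Jan has 31 days: +31 → Feb 1, 1696 (263 left).
Feb has 29 days: +29 → Mar 1, 1696 (234 left).
Mar has 31 days: +31 → Apr 1, 1696 (203 left).
Apr has 30 days: +30 → May 1, 1696 (173 left).
May has 31 days: +31 → Jun 1, 1696 (142 left).
Jun has 30 days: +30 → Jul 1, 1696 (112 left).
Jul has 31 days: +31 → Aug 1, 1696 (81 left).
Aug has 31 days: +31 → Sep 1, 1696 (50 left).
Sep has 30 days: +30 → Oct 1, 1696 (20 left).
+20 → Oct 21, 1696.

October 21, 1696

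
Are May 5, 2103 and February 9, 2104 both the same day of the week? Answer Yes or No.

From May 5, 2103 to Feb 9, 2104 is 280 days.
280 mod 7 = 0, so they are the same weekday.
(May 5, 2103 is a Saturday; Feb 9, 2104 is a Saturday.)

Yes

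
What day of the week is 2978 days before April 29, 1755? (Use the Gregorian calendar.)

First find the weekday of Apr 29, 1755. Doomsday rule: the anchor day for the 1700s is Sunday. For year 55: 55÷12 = 4 r 7, and 7÷4 = 1, so 4+7+1 = 12.
Sunday + 12 ≡ Friday — that's 1755's doomsday.
In April the doomsday date is Apr 4.
Apr 29 is 25 days after Apr 4; 25 mod 7 = 4, so Friday + 4 = Tuesday.
2978 mod 7 = 3, so 2978 days before a Tuesday is Tuesday − 3 = Saturday.

Saturday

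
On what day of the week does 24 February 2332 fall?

Doomsday rule: the anchor day for the 2300s is Wednesday. For year 32: 32÷12 = 2 r 8, and 8÷4 = 2, so 2+8+2 = 12.
Wednesday + 12 ≡ Monday — that's 2332's doomsday.
In February the doomsday date is Feb 29 (2332 is a leap year (divisible by 4)).
Feb 24 is 5 days before Feb 29; 5 mod 7 = 5, so Monday − 5 = Wednesday.

Wednesday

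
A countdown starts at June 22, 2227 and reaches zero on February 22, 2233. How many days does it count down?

2072

Jun 22, 2227 → Jun 22, 2228: 366 days (Feb 29, 2228 is in that span).
Jun 22, 2228 → Jun 22, 2229: 365 days.
Jun 22, 2229 → Jun 22, 2230: 365 days.
Jun 22, 2230 → Jun 22, 2231: 365 days.
Jun 22, 2231 → Jun 22, 2232: 366 days (Feb 29, 2232 is in that span).
Jun 22, 2232 → Jul 22, 2232: 30 days (June has 30).
Jul 22, 2232 → Aug 22, 2232: 31 days (July has 31).
Aug 22, 2232 → Sep 22, 2232: 31 days (August has 31).
Sep 22, 2232 → Oct 22, 2232: 30 days (September has 30).
Oct 22, 2232 → Nov 22, 2232: 31 days (October has 31).
Nov 22, 2232 → Dec 22, 2232: 30 days (November has 30).
Dec 22, 2232 → Jan 22, 2233: 31 days (December has 31).
Jan 22, 2233 → Feb 22, 2233: 31 days.
Total: 2072 days.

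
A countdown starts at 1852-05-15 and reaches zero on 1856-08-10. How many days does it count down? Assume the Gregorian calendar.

May 15, 1852 → May 15, 1853: 365 days.
May 15, 1853 → May 15, 1854: 365 days.
May 15, 1854 → May 15, 1855: 365 days.
May 15, 1855 → May 15, 1856: 366 days (Feb 29, 1856 is in that span).
May 15, 1856 → Jun 15, 1856: 31 days (May has 31).
Jun 15, 1856 → Jul 15, 1856: 30 days (June has 30).
Jul 15, 1856 → Aug 10, 1856: 26 days.
Total: 1548 days.

1548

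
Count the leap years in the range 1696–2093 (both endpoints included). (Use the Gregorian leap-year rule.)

97

Multiples of 4 in [1696,2093]: 100.
Of those, multiples of 100: 4 (not leap unless ÷400).
Multiples of 400: 1.
Leap years = 100 − 4 + 1 = 97.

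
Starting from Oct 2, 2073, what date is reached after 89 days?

Oct has 31 days: +30 → Nov 1, 2073 (59 left).
Nov has 30 days: +30 → Dec 1, 2073 (29 left).
+29 → Dec 30, 2073.

December 30, 2073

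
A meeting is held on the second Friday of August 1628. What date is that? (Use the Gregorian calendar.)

August 1, 1628 is a Tuesday.
The first Friday is therefore August 4 (3 days later).
The second Friday is 4 + 1×7 = August 11.

August 11, 1628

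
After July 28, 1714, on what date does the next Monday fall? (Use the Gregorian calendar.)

July 30, 1714

Jul 28, 1714 is a Saturday.
From Saturday to the next Monday is 2 days.
Jul 28, 1714 + 2 = Jul 30, 1714.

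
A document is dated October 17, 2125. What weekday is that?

Doomsday rule: the anchor day for the 2100s is Sunday. For year 25: 25÷12 = 2 r 1, and 1÷4 = 0, so 2+1+0 = 3.
Sunday + 3 ≡ Wednesday — that's 2125's doomsday.
In October the doomsday date is Oct 10.
Oct 17 is 7 days after Oct 10; 7 mod 7 = 0, so Wednesday + 0 = Wednesday.

Wednesday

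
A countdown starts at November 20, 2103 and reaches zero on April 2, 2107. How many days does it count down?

Nov 20, 2103 → Nov 20, 2104: 366 days (Feb 29, 2104 is in that span).
Nov 20, 2104 → Nov 20, 2105: 365 days.
Nov 20, 2105 → Nov 20, 2106: 365 days.
Nov 20, 2106 → Dec 20, 2106: 30 days (November has 30).
Dec 20, 2106 → Jan 20, 2107: 31 days (December has 31).
Jan 20, 2107 → Feb 20, 2107: 31 days (January has 31).
Feb 20, 2107 → Mar 20, 2107: 28 days (February has 28).
Mar 20, 2107 → Apr 2, 2107: 13 days.
Total: 1229 days.

1229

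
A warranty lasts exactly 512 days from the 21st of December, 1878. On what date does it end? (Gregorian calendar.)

+365 (one year) → Dec 21, 1879 (147 left).
Dec has 31 days: +11 → Jan 1, 1880 (136 left).
Jan has 31 days: +31 → Feb 1, 1880 (105 left).
Feb has 29 days: +29 → Mar 1, 1880 (76 left).
Mar has 31 days: +31 → Apr 1, 1880 (45 left).
Apr has 30 days: +30 → May 1, 1880 (15 left).
+15 → May 16, 1880.

May 16, 1880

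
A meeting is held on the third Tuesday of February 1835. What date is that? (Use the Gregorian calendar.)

February 1, 1835 is a Sunday.
The first Tuesday is therefore February 3 (2 days later).
The third Tuesday is 3 + 2×7 = February 17.

February 17, 1835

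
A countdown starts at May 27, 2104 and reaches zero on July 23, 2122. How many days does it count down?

6631

May 27, 2104 → May 27, 2105: 365 days.
May 27, 2105 → May 27, 2106: 365 days.
May 27, 2106 → May 27, 2107: 365 days.
May 27, 2107 → May 27, 2108: 366 days (Feb 29, 2108 is in that span).
May 27, 2108 → May 27, 2109: 365 days.
May 27, 2109 → May 27, 2110: 365 days.
May 27, 2110 → May 27, 2111: 365 days.
May 27, 2111 → May 27, 2112: 366 days (Feb 29, 2112 is in that span).
May 27, 2112 → May 27, 2113: 365 days.
May 27, 2113 → May 27, 2114: 365 days.
May 27, 2114 → May 27, 2115: 365 days.
May 27, 2115 → May 27, 2116: 366 days (Feb 29, 2116 is in that span).
May 27, 2116 → May 27, 2117: 365 days.
May 27, 2117 → May 27, 2118: 365 days.
May 27, 2118 → May 27, 2119: 365 days.
May 27, 2119 → May 27, 2120: 366 days (Feb 29, 2120 is in that span).
May 27, 2120 → May 27, 2121: 365 days.
May 27, 2121 → May 27, 2122: 365 days.
May 27, 2122 → Jun 27, 2122: 31 days (May has 31).
Jun 27, 2122 → Jul 23, 2122: 26 days.
Total: 6631 days.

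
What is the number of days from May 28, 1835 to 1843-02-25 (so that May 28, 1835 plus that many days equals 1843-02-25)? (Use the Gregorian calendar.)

May 28, 1835 → May 28, 1836: 366 days (Feb 29, 1836 is in that span).
May 28, 1836 → May 28, 1837: 365 days.
May 28, 1837 → May 28, 1838: 365 days.
May 28, 1838 → May 28, 1839: 365 days.
May 28, 1839 → May 28, 1840: 366 days (Feb 29, 1840 is in that span).
May 28, 1840 → May 28, 1841: 365 days.
May 28, 1841 → May 28, 1842: 365 days.
May 28, 1842 → Jun 28, 1842: 31 days (May has 31).
Jun 28, 1842 → Jul 28, 1842: 30 days (June has 30).
Jul 28, 1842 → Aug 28, 1842: 31 days (July has 31).
Aug 28, 1842 → Sep 28, 1842: 31 days (August has 31).
Sep 28, 1842 → Oct 28, 1842: 30 days (September has 30).
Oct 28, 1842 → Nov 28, 1842: 31 days (October has 31).
Nov 28, 1842 → Dec 28, 1842: 30 days (November has 30).
Dec 28, 1842 → Jan 28, 1843: 31 days (December has 31).
Jan 28, 1843 → Feb 25, 1843: 28 days.
Total: 2830 days.

2830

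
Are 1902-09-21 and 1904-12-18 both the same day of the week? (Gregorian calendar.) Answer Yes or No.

Yes

From Sep 21, 1902 to Dec 18, 1904 is 819 days.
819 mod 7 = 0, so they are the same weekday.
(Sep 21, 1902 is a Sunday; Dec 18, 1904 is a Sunday.)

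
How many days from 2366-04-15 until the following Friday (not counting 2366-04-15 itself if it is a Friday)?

Apr 15, 2366 is a Friday.
From Friday to the next Friday is 7 days.

7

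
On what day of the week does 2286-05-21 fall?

Doomsday rule: the anchor day for the 2200s is Friday. For year 86: 86÷12 = 7 r 2, and 2÷4 = 0, so 7+2+0 = 9.
Friday + 9 ≡ Sunday — that's 2286's doomsday.
In May the doomsday date is May 9.
May 21 is 12 days after May 9; 12 mod 7 = 5, so Sunday + 5 = Friday.

Friday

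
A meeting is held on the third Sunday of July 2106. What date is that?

July 1, 2106 is a Thursday.
The first Sunday is therefore July 4 (3 days later).
The third Sunday is 4 + 2×7 = July 18.

July 18, 2106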